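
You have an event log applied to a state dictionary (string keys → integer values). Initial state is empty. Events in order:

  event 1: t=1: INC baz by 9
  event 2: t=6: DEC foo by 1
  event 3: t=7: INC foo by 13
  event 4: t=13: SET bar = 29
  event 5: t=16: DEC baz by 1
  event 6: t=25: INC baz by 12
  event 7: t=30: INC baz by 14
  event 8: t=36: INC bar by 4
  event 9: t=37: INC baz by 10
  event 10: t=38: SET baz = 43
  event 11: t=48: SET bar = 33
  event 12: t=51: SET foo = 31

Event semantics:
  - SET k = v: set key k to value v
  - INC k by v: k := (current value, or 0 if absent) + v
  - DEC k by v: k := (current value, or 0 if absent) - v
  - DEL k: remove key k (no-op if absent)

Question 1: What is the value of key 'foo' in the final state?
Track key 'foo' through all 12 events:
  event 1 (t=1: INC baz by 9): foo unchanged
  event 2 (t=6: DEC foo by 1): foo (absent) -> -1
  event 3 (t=7: INC foo by 13): foo -1 -> 12
  event 4 (t=13: SET bar = 29): foo unchanged
  event 5 (t=16: DEC baz by 1): foo unchanged
  event 6 (t=25: INC baz by 12): foo unchanged
  event 7 (t=30: INC baz by 14): foo unchanged
  event 8 (t=36: INC bar by 4): foo unchanged
  event 9 (t=37: INC baz by 10): foo unchanged
  event 10 (t=38: SET baz = 43): foo unchanged
  event 11 (t=48: SET bar = 33): foo unchanged
  event 12 (t=51: SET foo = 31): foo 12 -> 31
Final: foo = 31

Answer: 31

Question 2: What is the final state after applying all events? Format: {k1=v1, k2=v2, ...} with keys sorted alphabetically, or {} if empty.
Answer: {bar=33, baz=43, foo=31}

Derivation:
  after event 1 (t=1: INC baz by 9): {baz=9}
  after event 2 (t=6: DEC foo by 1): {baz=9, foo=-1}
  after event 3 (t=7: INC foo by 13): {baz=9, foo=12}
  after event 4 (t=13: SET bar = 29): {bar=29, baz=9, foo=12}
  after event 5 (t=16: DEC baz by 1): {bar=29, baz=8, foo=12}
  after event 6 (t=25: INC baz by 12): {bar=29, baz=20, foo=12}
  after event 7 (t=30: INC baz by 14): {bar=29, baz=34, foo=12}
  after event 8 (t=36: INC bar by 4): {bar=33, baz=34, foo=12}
  after event 9 (t=37: INC baz by 10): {bar=33, baz=44, foo=12}
  after event 10 (t=38: SET baz = 43): {bar=33, baz=43, foo=12}
  after event 11 (t=48: SET bar = 33): {bar=33, baz=43, foo=12}
  after event 12 (t=51: SET foo = 31): {bar=33, baz=43, foo=31}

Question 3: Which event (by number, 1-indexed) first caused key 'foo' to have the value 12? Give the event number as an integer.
Answer: 3

Derivation:
Looking for first event where foo becomes 12:
  event 2: foo = -1
  event 3: foo -1 -> 12  <-- first match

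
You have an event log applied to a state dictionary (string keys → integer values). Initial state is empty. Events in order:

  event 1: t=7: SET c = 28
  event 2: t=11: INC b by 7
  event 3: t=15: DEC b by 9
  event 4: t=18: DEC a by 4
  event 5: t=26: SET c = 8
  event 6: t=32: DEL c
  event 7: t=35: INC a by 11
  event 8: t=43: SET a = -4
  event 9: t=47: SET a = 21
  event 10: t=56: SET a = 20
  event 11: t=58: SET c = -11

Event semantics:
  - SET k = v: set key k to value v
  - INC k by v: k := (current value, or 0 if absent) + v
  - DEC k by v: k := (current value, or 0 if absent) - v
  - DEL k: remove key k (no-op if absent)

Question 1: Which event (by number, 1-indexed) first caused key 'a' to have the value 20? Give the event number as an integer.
Looking for first event where a becomes 20:
  event 4: a = -4
  event 5: a = -4
  event 6: a = -4
  event 7: a = 7
  event 8: a = -4
  event 9: a = 21
  event 10: a 21 -> 20  <-- first match

Answer: 10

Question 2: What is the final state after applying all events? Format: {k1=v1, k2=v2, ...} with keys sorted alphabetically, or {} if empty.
  after event 1 (t=7: SET c = 28): {c=28}
  after event 2 (t=11: INC b by 7): {b=7, c=28}
  after event 3 (t=15: DEC b by 9): {b=-2, c=28}
  after event 4 (t=18: DEC a by 4): {a=-4, b=-2, c=28}
  after event 5 (t=26: SET c = 8): {a=-4, b=-2, c=8}
  after event 6 (t=32: DEL c): {a=-4, b=-2}
  after event 7 (t=35: INC a by 11): {a=7, b=-2}
  after event 8 (t=43: SET a = -4): {a=-4, b=-2}
  after event 9 (t=47: SET a = 21): {a=21, b=-2}
  after event 10 (t=56: SET a = 20): {a=20, b=-2}
  after event 11 (t=58: SET c = -11): {a=20, b=-2, c=-11}

Answer: {a=20, b=-2, c=-11}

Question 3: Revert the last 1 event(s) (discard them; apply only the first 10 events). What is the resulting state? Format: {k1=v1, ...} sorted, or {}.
Answer: {a=20, b=-2}

Derivation:
Keep first 10 events (discard last 1):
  after event 1 (t=7: SET c = 28): {c=28}
  after event 2 (t=11: INC b by 7): {b=7, c=28}
  after event 3 (t=15: DEC b by 9): {b=-2, c=28}
  after event 4 (t=18: DEC a by 4): {a=-4, b=-2, c=28}
  after event 5 (t=26: SET c = 8): {a=-4, b=-2, c=8}
  after event 6 (t=32: DEL c): {a=-4, b=-2}
  after event 7 (t=35: INC a by 11): {a=7, b=-2}
  after event 8 (t=43: SET a = -4): {a=-4, b=-2}
  after event 9 (t=47: SET a = 21): {a=21, b=-2}
  after event 10 (t=56: SET a = 20): {a=20, b=-2}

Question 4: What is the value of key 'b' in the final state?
Answer: -2

Derivation:
Track key 'b' through all 11 events:
  event 1 (t=7: SET c = 28): b unchanged
  event 2 (t=11: INC b by 7): b (absent) -> 7
  event 3 (t=15: DEC b by 9): b 7 -> -2
  event 4 (t=18: DEC a by 4): b unchanged
  event 5 (t=26: SET c = 8): b unchanged
  event 6 (t=32: DEL c): b unchanged
  event 7 (t=35: INC a by 11): b unchanged
  event 8 (t=43: SET a = -4): b unchanged
  event 9 (t=47: SET a = 21): b unchanged
  event 10 (t=56: SET a = 20): b unchanged
  event 11 (t=58: SET c = -11): b unchanged
Final: b = -2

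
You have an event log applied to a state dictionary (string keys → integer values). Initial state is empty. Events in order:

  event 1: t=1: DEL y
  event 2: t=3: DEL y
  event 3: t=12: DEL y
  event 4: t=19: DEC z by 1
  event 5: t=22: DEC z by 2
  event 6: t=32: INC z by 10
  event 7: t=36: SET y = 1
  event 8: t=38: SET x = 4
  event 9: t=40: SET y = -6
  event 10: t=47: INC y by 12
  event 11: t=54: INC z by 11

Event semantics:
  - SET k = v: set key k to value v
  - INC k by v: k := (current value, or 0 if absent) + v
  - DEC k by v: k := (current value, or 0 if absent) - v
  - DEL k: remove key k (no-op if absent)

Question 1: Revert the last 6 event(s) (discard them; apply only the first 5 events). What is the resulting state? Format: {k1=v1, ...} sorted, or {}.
Keep first 5 events (discard last 6):
  after event 1 (t=1: DEL y): {}
  after event 2 (t=3: DEL y): {}
  after event 3 (t=12: DEL y): {}
  after event 4 (t=19: DEC z by 1): {z=-1}
  after event 5 (t=22: DEC z by 2): {z=-3}

Answer: {z=-3}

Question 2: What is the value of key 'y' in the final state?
Track key 'y' through all 11 events:
  event 1 (t=1: DEL y): y (absent) -> (absent)
  event 2 (t=3: DEL y): y (absent) -> (absent)
  event 3 (t=12: DEL y): y (absent) -> (absent)
  event 4 (t=19: DEC z by 1): y unchanged
  event 5 (t=22: DEC z by 2): y unchanged
  event 6 (t=32: INC z by 10): y unchanged
  event 7 (t=36: SET y = 1): y (absent) -> 1
  event 8 (t=38: SET x = 4): y unchanged
  event 9 (t=40: SET y = -6): y 1 -> -6
  event 10 (t=47: INC y by 12): y -6 -> 6
  event 11 (t=54: INC z by 11): y unchanged
Final: y = 6

Answer: 6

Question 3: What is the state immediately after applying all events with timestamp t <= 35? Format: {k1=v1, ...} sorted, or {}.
Apply events with t <= 35 (6 events):
  after event 1 (t=1: DEL y): {}
  after event 2 (t=3: DEL y): {}
  after event 3 (t=12: DEL y): {}
  after event 4 (t=19: DEC z by 1): {z=-1}
  after event 5 (t=22: DEC z by 2): {z=-3}
  after event 6 (t=32: INC z by 10): {z=7}

Answer: {z=7}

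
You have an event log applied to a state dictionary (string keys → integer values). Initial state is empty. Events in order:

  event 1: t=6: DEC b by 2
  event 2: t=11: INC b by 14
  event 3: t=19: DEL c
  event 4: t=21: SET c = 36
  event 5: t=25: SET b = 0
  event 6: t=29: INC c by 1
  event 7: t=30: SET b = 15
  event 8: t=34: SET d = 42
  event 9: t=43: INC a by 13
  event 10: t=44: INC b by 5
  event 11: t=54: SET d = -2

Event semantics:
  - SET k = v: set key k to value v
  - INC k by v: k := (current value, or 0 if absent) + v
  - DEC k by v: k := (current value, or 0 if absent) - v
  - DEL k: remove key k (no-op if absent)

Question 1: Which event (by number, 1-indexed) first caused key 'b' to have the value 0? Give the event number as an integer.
Answer: 5

Derivation:
Looking for first event where b becomes 0:
  event 1: b = -2
  event 2: b = 12
  event 3: b = 12
  event 4: b = 12
  event 5: b 12 -> 0  <-- first match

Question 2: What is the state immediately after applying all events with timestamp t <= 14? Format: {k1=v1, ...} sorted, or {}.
Answer: {b=12}

Derivation:
Apply events with t <= 14 (2 events):
  after event 1 (t=6: DEC b by 2): {b=-2}
  after event 2 (t=11: INC b by 14): {b=12}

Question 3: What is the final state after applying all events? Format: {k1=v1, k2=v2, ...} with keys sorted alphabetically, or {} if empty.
Answer: {a=13, b=20, c=37, d=-2}

Derivation:
  after event 1 (t=6: DEC b by 2): {b=-2}
  after event 2 (t=11: INC b by 14): {b=12}
  after event 3 (t=19: DEL c): {b=12}
  after event 4 (t=21: SET c = 36): {b=12, c=36}
  after event 5 (t=25: SET b = 0): {b=0, c=36}
  after event 6 (t=29: INC c by 1): {b=0, c=37}
  after event 7 (t=30: SET b = 15): {b=15, c=37}
  after event 8 (t=34: SET d = 42): {b=15, c=37, d=42}
  after event 9 (t=43: INC a by 13): {a=13, b=15, c=37, d=42}
  after event 10 (t=44: INC b by 5): {a=13, b=20, c=37, d=42}
  after event 11 (t=54: SET d = -2): {a=13, b=20, c=37, d=-2}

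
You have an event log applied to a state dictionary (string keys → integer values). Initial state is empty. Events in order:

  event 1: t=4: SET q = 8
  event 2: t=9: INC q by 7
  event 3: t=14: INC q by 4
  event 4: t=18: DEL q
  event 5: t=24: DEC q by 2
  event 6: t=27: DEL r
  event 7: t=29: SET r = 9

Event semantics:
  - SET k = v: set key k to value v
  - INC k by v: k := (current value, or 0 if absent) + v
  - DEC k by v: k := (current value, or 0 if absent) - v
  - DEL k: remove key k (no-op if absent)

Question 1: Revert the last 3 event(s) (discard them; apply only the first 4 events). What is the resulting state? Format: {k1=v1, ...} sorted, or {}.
Answer: {}

Derivation:
Keep first 4 events (discard last 3):
  after event 1 (t=4: SET q = 8): {q=8}
  after event 2 (t=9: INC q by 7): {q=15}
  after event 3 (t=14: INC q by 4): {q=19}
  after event 4 (t=18: DEL q): {}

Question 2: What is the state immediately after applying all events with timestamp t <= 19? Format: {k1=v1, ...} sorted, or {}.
Apply events with t <= 19 (4 events):
  after event 1 (t=4: SET q = 8): {q=8}
  after event 2 (t=9: INC q by 7): {q=15}
  after event 3 (t=14: INC q by 4): {q=19}
  after event 4 (t=18: DEL q): {}

Answer: {}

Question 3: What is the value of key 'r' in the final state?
Answer: 9

Derivation:
Track key 'r' through all 7 events:
  event 1 (t=4: SET q = 8): r unchanged
  event 2 (t=9: INC q by 7): r unchanged
  event 3 (t=14: INC q by 4): r unchanged
  event 4 (t=18: DEL q): r unchanged
  event 5 (t=24: DEC q by 2): r unchanged
  event 6 (t=27: DEL r): r (absent) -> (absent)
  event 7 (t=29: SET r = 9): r (absent) -> 9
Final: r = 9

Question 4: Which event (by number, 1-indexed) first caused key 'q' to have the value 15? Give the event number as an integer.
Answer: 2

Derivation:
Looking for first event where q becomes 15:
  event 1: q = 8
  event 2: q 8 -> 15  <-- first match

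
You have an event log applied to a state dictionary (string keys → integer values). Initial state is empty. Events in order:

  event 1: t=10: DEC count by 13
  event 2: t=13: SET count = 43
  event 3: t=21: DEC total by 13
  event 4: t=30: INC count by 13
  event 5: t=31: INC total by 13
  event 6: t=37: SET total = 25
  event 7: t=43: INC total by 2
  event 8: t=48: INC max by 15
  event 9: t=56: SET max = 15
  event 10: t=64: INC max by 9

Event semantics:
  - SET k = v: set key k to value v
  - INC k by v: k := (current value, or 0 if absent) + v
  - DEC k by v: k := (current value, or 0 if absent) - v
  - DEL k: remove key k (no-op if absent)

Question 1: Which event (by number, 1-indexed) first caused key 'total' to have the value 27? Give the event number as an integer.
Answer: 7

Derivation:
Looking for first event where total becomes 27:
  event 3: total = -13
  event 4: total = -13
  event 5: total = 0
  event 6: total = 25
  event 7: total 25 -> 27  <-- first match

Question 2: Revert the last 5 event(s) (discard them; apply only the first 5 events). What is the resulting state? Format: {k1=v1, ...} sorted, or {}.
Answer: {count=56, total=0}

Derivation:
Keep first 5 events (discard last 5):
  after event 1 (t=10: DEC count by 13): {count=-13}
  after event 2 (t=13: SET count = 43): {count=43}
  after event 3 (t=21: DEC total by 13): {count=43, total=-13}
  after event 4 (t=30: INC count by 13): {count=56, total=-13}
  after event 5 (t=31: INC total by 13): {count=56, total=0}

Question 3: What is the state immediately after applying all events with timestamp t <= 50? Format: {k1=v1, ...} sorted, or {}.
Answer: {count=56, max=15, total=27}

Derivation:
Apply events with t <= 50 (8 events):
  after event 1 (t=10: DEC count by 13): {count=-13}
  after event 2 (t=13: SET count = 43): {count=43}
  after event 3 (t=21: DEC total by 13): {count=43, total=-13}
  after event 4 (t=30: INC count by 13): {count=56, total=-13}
  after event 5 (t=31: INC total by 13): {count=56, total=0}
  after event 6 (t=37: SET total = 25): {count=56, total=25}
  after event 7 (t=43: INC total by 2): {count=56, total=27}
  after event 8 (t=48: INC max by 15): {count=56, max=15, total=27}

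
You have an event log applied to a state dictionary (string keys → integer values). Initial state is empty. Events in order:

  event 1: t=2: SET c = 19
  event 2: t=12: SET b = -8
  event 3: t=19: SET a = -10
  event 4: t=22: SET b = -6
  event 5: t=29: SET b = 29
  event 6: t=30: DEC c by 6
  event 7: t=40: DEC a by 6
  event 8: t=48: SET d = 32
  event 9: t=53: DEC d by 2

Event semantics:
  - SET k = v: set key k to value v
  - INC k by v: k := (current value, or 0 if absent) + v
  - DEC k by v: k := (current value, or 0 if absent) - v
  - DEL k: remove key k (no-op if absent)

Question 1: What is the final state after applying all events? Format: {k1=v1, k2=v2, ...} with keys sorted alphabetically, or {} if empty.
Answer: {a=-16, b=29, c=13, d=30}

Derivation:
  after event 1 (t=2: SET c = 19): {c=19}
  after event 2 (t=12: SET b = -8): {b=-8, c=19}
  after event 3 (t=19: SET a = -10): {a=-10, b=-8, c=19}
  after event 4 (t=22: SET b = -6): {a=-10, b=-6, c=19}
  after event 5 (t=29: SET b = 29): {a=-10, b=29, c=19}
  after event 6 (t=30: DEC c by 6): {a=-10, b=29, c=13}
  after event 7 (t=40: DEC a by 6): {a=-16, b=29, c=13}
  after event 8 (t=48: SET d = 32): {a=-16, b=29, c=13, d=32}
  after event 9 (t=53: DEC d by 2): {a=-16, b=29, c=13, d=30}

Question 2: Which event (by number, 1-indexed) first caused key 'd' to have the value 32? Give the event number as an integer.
Answer: 8

Derivation:
Looking for first event where d becomes 32:
  event 8: d (absent) -> 32  <-- first match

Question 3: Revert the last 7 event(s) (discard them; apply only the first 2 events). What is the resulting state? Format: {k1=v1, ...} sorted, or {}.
Keep first 2 events (discard last 7):
  after event 1 (t=2: SET c = 19): {c=19}
  after event 2 (t=12: SET b = -8): {b=-8, c=19}

Answer: {b=-8, c=19}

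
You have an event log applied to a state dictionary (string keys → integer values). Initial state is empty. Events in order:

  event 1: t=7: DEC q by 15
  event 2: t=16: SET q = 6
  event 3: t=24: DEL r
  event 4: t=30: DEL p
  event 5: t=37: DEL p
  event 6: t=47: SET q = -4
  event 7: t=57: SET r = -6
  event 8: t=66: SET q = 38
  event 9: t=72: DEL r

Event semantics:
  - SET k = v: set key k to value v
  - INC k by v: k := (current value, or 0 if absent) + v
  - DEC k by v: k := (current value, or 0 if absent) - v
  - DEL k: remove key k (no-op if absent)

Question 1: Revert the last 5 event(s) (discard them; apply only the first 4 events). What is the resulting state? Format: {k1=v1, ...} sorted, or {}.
Answer: {q=6}

Derivation:
Keep first 4 events (discard last 5):
  after event 1 (t=7: DEC q by 15): {q=-15}
  after event 2 (t=16: SET q = 6): {q=6}
  after event 3 (t=24: DEL r): {q=6}
  after event 4 (t=30: DEL p): {q=6}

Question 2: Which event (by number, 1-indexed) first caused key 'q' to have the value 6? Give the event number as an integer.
Looking for first event where q becomes 6:
  event 1: q = -15
  event 2: q -15 -> 6  <-- first match

Answer: 2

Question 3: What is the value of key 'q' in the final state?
Answer: 38

Derivation:
Track key 'q' through all 9 events:
  event 1 (t=7: DEC q by 15): q (absent) -> -15
  event 2 (t=16: SET q = 6): q -15 -> 6
  event 3 (t=24: DEL r): q unchanged
  event 4 (t=30: DEL p): q unchanged
  event 5 (t=37: DEL p): q unchanged
  event 6 (t=47: SET q = -4): q 6 -> -4
  event 7 (t=57: SET r = -6): q unchanged
  event 8 (t=66: SET q = 38): q -4 -> 38
  event 9 (t=72: DEL r): q unchanged
Final: q = 38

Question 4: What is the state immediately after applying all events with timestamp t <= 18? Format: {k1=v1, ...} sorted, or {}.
Apply events with t <= 18 (2 events):
  after event 1 (t=7: DEC q by 15): {q=-15}
  after event 2 (t=16: SET q = 6): {q=6}

Answer: {q=6}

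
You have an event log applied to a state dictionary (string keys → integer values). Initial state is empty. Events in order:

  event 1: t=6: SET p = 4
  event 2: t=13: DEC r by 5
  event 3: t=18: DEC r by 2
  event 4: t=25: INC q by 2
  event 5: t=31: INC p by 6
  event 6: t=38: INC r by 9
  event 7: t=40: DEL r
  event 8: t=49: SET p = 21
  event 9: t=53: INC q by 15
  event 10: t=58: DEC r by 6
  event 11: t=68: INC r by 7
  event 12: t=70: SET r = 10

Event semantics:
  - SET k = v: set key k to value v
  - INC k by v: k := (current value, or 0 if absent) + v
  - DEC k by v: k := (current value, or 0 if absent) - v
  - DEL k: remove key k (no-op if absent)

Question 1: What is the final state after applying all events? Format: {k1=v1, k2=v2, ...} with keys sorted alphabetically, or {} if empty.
Answer: {p=21, q=17, r=10}

Derivation:
  after event 1 (t=6: SET p = 4): {p=4}
  after event 2 (t=13: DEC r by 5): {p=4, r=-5}
  after event 3 (t=18: DEC r by 2): {p=4, r=-7}
  after event 4 (t=25: INC q by 2): {p=4, q=2, r=-7}
  after event 5 (t=31: INC p by 6): {p=10, q=2, r=-7}
  after event 6 (t=38: INC r by 9): {p=10, q=2, r=2}
  after event 7 (t=40: DEL r): {p=10, q=2}
  after event 8 (t=49: SET p = 21): {p=21, q=2}
  after event 9 (t=53: INC q by 15): {p=21, q=17}
  after event 10 (t=58: DEC r by 6): {p=21, q=17, r=-6}
  after event 11 (t=68: INC r by 7): {p=21, q=17, r=1}
  after event 12 (t=70: SET r = 10): {p=21, q=17, r=10}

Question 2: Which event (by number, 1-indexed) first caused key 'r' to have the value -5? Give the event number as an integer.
Answer: 2

Derivation:
Looking for first event where r becomes -5:
  event 2: r (absent) -> -5  <-- first match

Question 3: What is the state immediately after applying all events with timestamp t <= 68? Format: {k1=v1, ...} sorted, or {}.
Answer: {p=21, q=17, r=1}

Derivation:
Apply events with t <= 68 (11 events):
  after event 1 (t=6: SET p = 4): {p=4}
  after event 2 (t=13: DEC r by 5): {p=4, r=-5}
  after event 3 (t=18: DEC r by 2): {p=4, r=-7}
  after event 4 (t=25: INC q by 2): {p=4, q=2, r=-7}
  after event 5 (t=31: INC p by 6): {p=10, q=2, r=-7}
  after event 6 (t=38: INC r by 9): {p=10, q=2, r=2}
  after event 7 (t=40: DEL r): {p=10, q=2}
  after event 8 (t=49: SET p = 21): {p=21, q=2}
  after event 9 (t=53: INC q by 15): {p=21, q=17}
  after event 10 (t=58: DEC r by 6): {p=21, q=17, r=-6}
  after event 11 (t=68: INC r by 7): {p=21, q=17, r=1}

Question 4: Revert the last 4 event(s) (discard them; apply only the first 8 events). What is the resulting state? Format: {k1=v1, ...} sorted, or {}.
Keep first 8 events (discard last 4):
  after event 1 (t=6: SET p = 4): {p=4}
  after event 2 (t=13: DEC r by 5): {p=4, r=-5}
  after event 3 (t=18: DEC r by 2): {p=4, r=-7}
  after event 4 (t=25: INC q by 2): {p=4, q=2, r=-7}
  after event 5 (t=31: INC p by 6): {p=10, q=2, r=-7}
  after event 6 (t=38: INC r by 9): {p=10, q=2, r=2}
  after event 7 (t=40: DEL r): {p=10, q=2}
  after event 8 (t=49: SET p = 21): {p=21, q=2}

Answer: {p=21, q=2}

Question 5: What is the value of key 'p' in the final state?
Track key 'p' through all 12 events:
  event 1 (t=6: SET p = 4): p (absent) -> 4
  event 2 (t=13: DEC r by 5): p unchanged
  event 3 (t=18: DEC r by 2): p unchanged
  event 4 (t=25: INC q by 2): p unchanged
  event 5 (t=31: INC p by 6): p 4 -> 10
  event 6 (t=38: INC r by 9): p unchanged
  event 7 (t=40: DEL r): p unchanged
  event 8 (t=49: SET p = 21): p 10 -> 21
  event 9 (t=53: INC q by 15): p unchanged
  event 10 (t=58: DEC r by 6): p unchanged
  event 11 (t=68: INC r by 7): p unchanged
  event 12 (t=70: SET r = 10): p unchanged
Final: p = 21

Answer: 21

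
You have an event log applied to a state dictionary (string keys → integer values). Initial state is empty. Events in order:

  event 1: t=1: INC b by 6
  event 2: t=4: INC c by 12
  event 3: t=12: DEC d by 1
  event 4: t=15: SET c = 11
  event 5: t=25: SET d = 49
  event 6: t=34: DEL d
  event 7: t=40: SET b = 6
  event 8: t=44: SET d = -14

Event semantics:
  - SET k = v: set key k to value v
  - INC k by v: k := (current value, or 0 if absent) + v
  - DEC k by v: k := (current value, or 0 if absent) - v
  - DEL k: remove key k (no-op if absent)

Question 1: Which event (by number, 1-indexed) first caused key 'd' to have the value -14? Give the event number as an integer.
Looking for first event where d becomes -14:
  event 3: d = -1
  event 4: d = -1
  event 5: d = 49
  event 6: d = (absent)
  event 8: d (absent) -> -14  <-- first match

Answer: 8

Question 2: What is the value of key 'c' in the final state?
Track key 'c' through all 8 events:
  event 1 (t=1: INC b by 6): c unchanged
  event 2 (t=4: INC c by 12): c (absent) -> 12
  event 3 (t=12: DEC d by 1): c unchanged
  event 4 (t=15: SET c = 11): c 12 -> 11
  event 5 (t=25: SET d = 49): c unchanged
  event 6 (t=34: DEL d): c unchanged
  event 7 (t=40: SET b = 6): c unchanged
  event 8 (t=44: SET d = -14): c unchanged
Final: c = 11

Answer: 11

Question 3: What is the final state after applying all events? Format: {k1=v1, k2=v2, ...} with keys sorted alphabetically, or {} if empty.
  after event 1 (t=1: INC b by 6): {b=6}
  after event 2 (t=4: INC c by 12): {b=6, c=12}
  after event 3 (t=12: DEC d by 1): {b=6, c=12, d=-1}
  after event 4 (t=15: SET c = 11): {b=6, c=11, d=-1}
  after event 5 (t=25: SET d = 49): {b=6, c=11, d=49}
  after event 6 (t=34: DEL d): {b=6, c=11}
  after event 7 (t=40: SET b = 6): {b=6, c=11}
  after event 8 (t=44: SET d = -14): {b=6, c=11, d=-14}

Answer: {b=6, c=11, d=-14}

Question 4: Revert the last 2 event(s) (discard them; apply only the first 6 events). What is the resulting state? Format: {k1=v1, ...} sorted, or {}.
Keep first 6 events (discard last 2):
  after event 1 (t=1: INC b by 6): {b=6}
  after event 2 (t=4: INC c by 12): {b=6, c=12}
  after event 3 (t=12: DEC d by 1): {b=6, c=12, d=-1}
  after event 4 (t=15: SET c = 11): {b=6, c=11, d=-1}
  after event 5 (t=25: SET d = 49): {b=6, c=11, d=49}
  after event 6 (t=34: DEL d): {b=6, c=11}

Answer: {b=6, c=11}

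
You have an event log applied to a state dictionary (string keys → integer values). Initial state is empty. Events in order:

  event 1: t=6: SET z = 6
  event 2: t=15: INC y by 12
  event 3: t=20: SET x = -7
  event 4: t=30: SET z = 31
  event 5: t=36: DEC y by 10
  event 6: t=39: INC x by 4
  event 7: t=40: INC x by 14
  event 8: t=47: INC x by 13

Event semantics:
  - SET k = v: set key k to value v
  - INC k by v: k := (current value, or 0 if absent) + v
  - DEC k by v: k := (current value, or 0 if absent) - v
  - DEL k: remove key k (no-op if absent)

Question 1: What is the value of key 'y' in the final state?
Track key 'y' through all 8 events:
  event 1 (t=6: SET z = 6): y unchanged
  event 2 (t=15: INC y by 12): y (absent) -> 12
  event 3 (t=20: SET x = -7): y unchanged
  event 4 (t=30: SET z = 31): y unchanged
  event 5 (t=36: DEC y by 10): y 12 -> 2
  event 6 (t=39: INC x by 4): y unchanged
  event 7 (t=40: INC x by 14): y unchanged
  event 8 (t=47: INC x by 13): y unchanged
Final: y = 2

Answer: 2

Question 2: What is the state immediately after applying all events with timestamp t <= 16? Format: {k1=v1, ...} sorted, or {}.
Answer: {y=12, z=6}

Derivation:
Apply events with t <= 16 (2 events):
  after event 1 (t=6: SET z = 6): {z=6}
  after event 2 (t=15: INC y by 12): {y=12, z=6}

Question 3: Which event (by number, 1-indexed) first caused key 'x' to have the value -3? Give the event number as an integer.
Answer: 6

Derivation:
Looking for first event where x becomes -3:
  event 3: x = -7
  event 4: x = -7
  event 5: x = -7
  event 6: x -7 -> -3  <-- first match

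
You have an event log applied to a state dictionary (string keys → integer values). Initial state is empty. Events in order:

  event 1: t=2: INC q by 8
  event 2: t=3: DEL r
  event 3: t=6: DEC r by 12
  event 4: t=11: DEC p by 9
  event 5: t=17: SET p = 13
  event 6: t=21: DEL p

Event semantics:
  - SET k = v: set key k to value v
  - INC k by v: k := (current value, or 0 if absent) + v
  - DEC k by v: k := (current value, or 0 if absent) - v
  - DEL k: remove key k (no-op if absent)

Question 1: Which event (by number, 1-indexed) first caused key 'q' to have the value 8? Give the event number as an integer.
Looking for first event where q becomes 8:
  event 1: q (absent) -> 8  <-- first match

Answer: 1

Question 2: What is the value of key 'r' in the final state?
Answer: -12

Derivation:
Track key 'r' through all 6 events:
  event 1 (t=2: INC q by 8): r unchanged
  event 2 (t=3: DEL r): r (absent) -> (absent)
  event 3 (t=6: DEC r by 12): r (absent) -> -12
  event 4 (t=11: DEC p by 9): r unchanged
  event 5 (t=17: SET p = 13): r unchanged
  event 6 (t=21: DEL p): r unchanged
Final: r = -12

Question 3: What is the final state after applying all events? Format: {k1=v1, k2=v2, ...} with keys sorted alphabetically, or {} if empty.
  after event 1 (t=2: INC q by 8): {q=8}
  after event 2 (t=3: DEL r): {q=8}
  after event 3 (t=6: DEC r by 12): {q=8, r=-12}
  after event 4 (t=11: DEC p by 9): {p=-9, q=8, r=-12}
  after event 5 (t=17: SET p = 13): {p=13, q=8, r=-12}
  after event 6 (t=21: DEL p): {q=8, r=-12}

Answer: {q=8, r=-12}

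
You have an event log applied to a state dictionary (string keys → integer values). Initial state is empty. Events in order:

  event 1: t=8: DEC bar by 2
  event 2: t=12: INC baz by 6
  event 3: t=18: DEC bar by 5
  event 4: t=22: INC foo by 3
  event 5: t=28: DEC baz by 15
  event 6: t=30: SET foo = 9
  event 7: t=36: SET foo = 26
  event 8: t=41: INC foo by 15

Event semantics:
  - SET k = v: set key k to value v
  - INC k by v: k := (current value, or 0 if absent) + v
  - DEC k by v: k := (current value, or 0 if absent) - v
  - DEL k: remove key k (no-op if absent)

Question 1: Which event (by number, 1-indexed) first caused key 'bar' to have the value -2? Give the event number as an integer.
Looking for first event where bar becomes -2:
  event 1: bar (absent) -> -2  <-- first match

Answer: 1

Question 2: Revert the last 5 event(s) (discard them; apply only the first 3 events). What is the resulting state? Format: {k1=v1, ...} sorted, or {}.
Answer: {bar=-7, baz=6}

Derivation:
Keep first 3 events (discard last 5):
  after event 1 (t=8: DEC bar by 2): {bar=-2}
  after event 2 (t=12: INC baz by 6): {bar=-2, baz=6}
  after event 3 (t=18: DEC bar by 5): {bar=-7, baz=6}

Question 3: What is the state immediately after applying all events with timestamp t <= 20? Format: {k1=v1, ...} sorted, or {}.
Apply events with t <= 20 (3 events):
  after event 1 (t=8: DEC bar by 2): {bar=-2}
  after event 2 (t=12: INC baz by 6): {bar=-2, baz=6}
  after event 3 (t=18: DEC bar by 5): {bar=-7, baz=6}

Answer: {bar=-7, baz=6}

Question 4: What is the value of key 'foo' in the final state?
Answer: 41

Derivation:
Track key 'foo' through all 8 events:
  event 1 (t=8: DEC bar by 2): foo unchanged
  event 2 (t=12: INC baz by 6): foo unchanged
  event 3 (t=18: DEC bar by 5): foo unchanged
  event 4 (t=22: INC foo by 3): foo (absent) -> 3
  event 5 (t=28: DEC baz by 15): foo unchanged
  event 6 (t=30: SET foo = 9): foo 3 -> 9
  event 7 (t=36: SET foo = 26): foo 9 -> 26
  event 8 (t=41: INC foo by 15): foo 26 -> 41
Final: foo = 41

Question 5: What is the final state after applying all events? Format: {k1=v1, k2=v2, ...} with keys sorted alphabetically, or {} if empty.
  after event 1 (t=8: DEC bar by 2): {bar=-2}
  after event 2 (t=12: INC baz by 6): {bar=-2, baz=6}
  after event 3 (t=18: DEC bar by 5): {bar=-7, baz=6}
  after event 4 (t=22: INC foo by 3): {bar=-7, baz=6, foo=3}
  after event 5 (t=28: DEC baz by 15): {bar=-7, baz=-9, foo=3}
  after event 6 (t=30: SET foo = 9): {bar=-7, baz=-9, foo=9}
  after event 7 (t=36: SET foo = 26): {bar=-7, baz=-9, foo=26}
  after event 8 (t=41: INC foo by 15): {bar=-7, baz=-9, foo=41}

Answer: {bar=-7, baz=-9, foo=41}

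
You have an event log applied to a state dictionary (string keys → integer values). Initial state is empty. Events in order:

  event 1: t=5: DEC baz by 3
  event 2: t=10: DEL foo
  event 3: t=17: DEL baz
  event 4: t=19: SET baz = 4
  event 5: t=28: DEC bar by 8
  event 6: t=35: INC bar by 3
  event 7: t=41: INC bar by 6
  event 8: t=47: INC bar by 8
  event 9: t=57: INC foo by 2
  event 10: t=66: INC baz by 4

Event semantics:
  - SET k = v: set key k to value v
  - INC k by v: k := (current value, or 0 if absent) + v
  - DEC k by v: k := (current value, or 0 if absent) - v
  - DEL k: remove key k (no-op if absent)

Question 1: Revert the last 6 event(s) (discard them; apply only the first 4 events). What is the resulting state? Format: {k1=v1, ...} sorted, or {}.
Answer: {baz=4}

Derivation:
Keep first 4 events (discard last 6):
  after event 1 (t=5: DEC baz by 3): {baz=-3}
  after event 2 (t=10: DEL foo): {baz=-3}
  after event 3 (t=17: DEL baz): {}
  after event 4 (t=19: SET baz = 4): {baz=4}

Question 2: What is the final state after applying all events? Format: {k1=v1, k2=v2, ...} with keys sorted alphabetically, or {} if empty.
  after event 1 (t=5: DEC baz by 3): {baz=-3}
  after event 2 (t=10: DEL foo): {baz=-3}
  after event 3 (t=17: DEL baz): {}
  after event 4 (t=19: SET baz = 4): {baz=4}
  after event 5 (t=28: DEC bar by 8): {bar=-8, baz=4}
  after event 6 (t=35: INC bar by 3): {bar=-5, baz=4}
  after event 7 (t=41: INC bar by 6): {bar=1, baz=4}
  after event 8 (t=47: INC bar by 8): {bar=9, baz=4}
  after event 9 (t=57: INC foo by 2): {bar=9, baz=4, foo=2}
  after event 10 (t=66: INC baz by 4): {bar=9, baz=8, foo=2}

Answer: {bar=9, baz=8, foo=2}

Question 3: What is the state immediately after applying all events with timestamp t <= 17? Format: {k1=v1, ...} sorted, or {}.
Apply events with t <= 17 (3 events):
  after event 1 (t=5: DEC baz by 3): {baz=-3}
  after event 2 (t=10: DEL foo): {baz=-3}
  after event 3 (t=17: DEL baz): {}

Answer: {}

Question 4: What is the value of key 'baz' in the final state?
Answer: 8

Derivation:
Track key 'baz' through all 10 events:
  event 1 (t=5: DEC baz by 3): baz (absent) -> -3
  event 2 (t=10: DEL foo): baz unchanged
  event 3 (t=17: DEL baz): baz -3 -> (absent)
  event 4 (t=19: SET baz = 4): baz (absent) -> 4
  event 5 (t=28: DEC bar by 8): baz unchanged
  event 6 (t=35: INC bar by 3): baz unchanged
  event 7 (t=41: INC bar by 6): baz unchanged
  event 8 (t=47: INC bar by 8): baz unchanged
  event 9 (t=57: INC foo by 2): baz unchanged
  event 10 (t=66: INC baz by 4): baz 4 -> 8
Final: baz = 8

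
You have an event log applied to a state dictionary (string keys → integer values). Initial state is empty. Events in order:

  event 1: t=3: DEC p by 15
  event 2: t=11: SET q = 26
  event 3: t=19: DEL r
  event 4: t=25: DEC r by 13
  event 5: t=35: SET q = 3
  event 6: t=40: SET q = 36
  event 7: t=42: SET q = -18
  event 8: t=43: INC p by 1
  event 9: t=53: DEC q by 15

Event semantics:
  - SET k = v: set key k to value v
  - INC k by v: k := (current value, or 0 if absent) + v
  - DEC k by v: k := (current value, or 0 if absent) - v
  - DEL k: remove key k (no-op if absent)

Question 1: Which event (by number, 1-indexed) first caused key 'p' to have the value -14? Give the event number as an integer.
Answer: 8

Derivation:
Looking for first event where p becomes -14:
  event 1: p = -15
  event 2: p = -15
  event 3: p = -15
  event 4: p = -15
  event 5: p = -15
  event 6: p = -15
  event 7: p = -15
  event 8: p -15 -> -14  <-- first match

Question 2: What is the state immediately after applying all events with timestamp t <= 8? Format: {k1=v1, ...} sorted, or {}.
Answer: {p=-15}

Derivation:
Apply events with t <= 8 (1 events):
  after event 1 (t=3: DEC p by 15): {p=-15}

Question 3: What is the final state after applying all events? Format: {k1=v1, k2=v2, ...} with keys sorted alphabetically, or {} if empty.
Answer: {p=-14, q=-33, r=-13}

Derivation:
  after event 1 (t=3: DEC p by 15): {p=-15}
  after event 2 (t=11: SET q = 26): {p=-15, q=26}
  after event 3 (t=19: DEL r): {p=-15, q=26}
  after event 4 (t=25: DEC r by 13): {p=-15, q=26, r=-13}
  after event 5 (t=35: SET q = 3): {p=-15, q=3, r=-13}
  after event 6 (t=40: SET q = 36): {p=-15, q=36, r=-13}
  after event 7 (t=42: SET q = -18): {p=-15, q=-18, r=-13}
  after event 8 (t=43: INC p by 1): {p=-14, q=-18, r=-13}
  after event 9 (t=53: DEC q by 15): {p=-14, q=-33, r=-13}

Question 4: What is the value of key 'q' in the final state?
Answer: -33

Derivation:
Track key 'q' through all 9 events:
  event 1 (t=3: DEC p by 15): q unchanged
  event 2 (t=11: SET q = 26): q (absent) -> 26
  event 3 (t=19: DEL r): q unchanged
  event 4 (t=25: DEC r by 13): q unchanged
  event 5 (t=35: SET q = 3): q 26 -> 3
  event 6 (t=40: SET q = 36): q 3 -> 36
  event 7 (t=42: SET q = -18): q 36 -> -18
  event 8 (t=43: INC p by 1): q unchanged
  event 9 (t=53: DEC q by 15): q -18 -> -33
Final: q = -33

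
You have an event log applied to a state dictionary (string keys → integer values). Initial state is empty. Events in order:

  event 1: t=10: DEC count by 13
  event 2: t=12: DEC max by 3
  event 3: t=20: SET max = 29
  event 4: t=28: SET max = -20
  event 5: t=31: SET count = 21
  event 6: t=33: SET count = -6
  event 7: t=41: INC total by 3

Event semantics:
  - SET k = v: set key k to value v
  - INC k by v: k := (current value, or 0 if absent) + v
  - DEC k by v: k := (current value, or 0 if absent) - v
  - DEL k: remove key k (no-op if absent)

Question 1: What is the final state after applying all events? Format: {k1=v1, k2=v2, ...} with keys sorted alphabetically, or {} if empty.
  after event 1 (t=10: DEC count by 13): {count=-13}
  after event 2 (t=12: DEC max by 3): {count=-13, max=-3}
  after event 3 (t=20: SET max = 29): {count=-13, max=29}
  after event 4 (t=28: SET max = -20): {count=-13, max=-20}
  after event 5 (t=31: SET count = 21): {count=21, max=-20}
  after event 6 (t=33: SET count = -6): {count=-6, max=-20}
  after event 7 (t=41: INC total by 3): {count=-6, max=-20, total=3}

Answer: {count=-6, max=-20, total=3}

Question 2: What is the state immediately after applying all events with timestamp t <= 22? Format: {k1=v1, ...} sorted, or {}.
Answer: {count=-13, max=29}

Derivation:
Apply events with t <= 22 (3 events):
  after event 1 (t=10: DEC count by 13): {count=-13}
  after event 2 (t=12: DEC max by 3): {count=-13, max=-3}
  after event 3 (t=20: SET max = 29): {count=-13, max=29}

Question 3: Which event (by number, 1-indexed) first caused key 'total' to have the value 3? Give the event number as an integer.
Answer: 7

Derivation:
Looking for first event where total becomes 3:
  event 7: total (absent) -> 3  <-- first match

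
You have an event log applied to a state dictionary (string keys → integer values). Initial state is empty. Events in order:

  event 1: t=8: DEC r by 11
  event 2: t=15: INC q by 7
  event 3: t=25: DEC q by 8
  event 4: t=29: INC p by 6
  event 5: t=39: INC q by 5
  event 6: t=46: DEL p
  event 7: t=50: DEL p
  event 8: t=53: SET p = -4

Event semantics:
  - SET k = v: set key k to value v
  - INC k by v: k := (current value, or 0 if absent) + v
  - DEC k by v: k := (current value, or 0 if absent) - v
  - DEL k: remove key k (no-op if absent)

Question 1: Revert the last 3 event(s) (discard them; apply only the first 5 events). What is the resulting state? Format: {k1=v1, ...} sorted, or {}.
Answer: {p=6, q=4, r=-11}

Derivation:
Keep first 5 events (discard last 3):
  after event 1 (t=8: DEC r by 11): {r=-11}
  after event 2 (t=15: INC q by 7): {q=7, r=-11}
  after event 3 (t=25: DEC q by 8): {q=-1, r=-11}
  after event 4 (t=29: INC p by 6): {p=6, q=-1, r=-11}
  after event 5 (t=39: INC q by 5): {p=6, q=4, r=-11}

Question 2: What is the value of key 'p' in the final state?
Answer: -4

Derivation:
Track key 'p' through all 8 events:
  event 1 (t=8: DEC r by 11): p unchanged
  event 2 (t=15: INC q by 7): p unchanged
  event 3 (t=25: DEC q by 8): p unchanged
  event 4 (t=29: INC p by 6): p (absent) -> 6
  event 5 (t=39: INC q by 5): p unchanged
  event 6 (t=46: DEL p): p 6 -> (absent)
  event 7 (t=50: DEL p): p (absent) -> (absent)
  event 8 (t=53: SET p = -4): p (absent) -> -4
Final: p = -4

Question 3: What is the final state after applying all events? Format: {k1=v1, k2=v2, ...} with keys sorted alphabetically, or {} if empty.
  after event 1 (t=8: DEC r by 11): {r=-11}
  after event 2 (t=15: INC q by 7): {q=7, r=-11}
  after event 3 (t=25: DEC q by 8): {q=-1, r=-11}
  after event 4 (t=29: INC p by 6): {p=6, q=-1, r=-11}
  after event 5 (t=39: INC q by 5): {p=6, q=4, r=-11}
  after event 6 (t=46: DEL p): {q=4, r=-11}
  after event 7 (t=50: DEL p): {q=4, r=-11}
  after event 8 (t=53: SET p = -4): {p=-4, q=4, r=-11}

Answer: {p=-4, q=4, r=-11}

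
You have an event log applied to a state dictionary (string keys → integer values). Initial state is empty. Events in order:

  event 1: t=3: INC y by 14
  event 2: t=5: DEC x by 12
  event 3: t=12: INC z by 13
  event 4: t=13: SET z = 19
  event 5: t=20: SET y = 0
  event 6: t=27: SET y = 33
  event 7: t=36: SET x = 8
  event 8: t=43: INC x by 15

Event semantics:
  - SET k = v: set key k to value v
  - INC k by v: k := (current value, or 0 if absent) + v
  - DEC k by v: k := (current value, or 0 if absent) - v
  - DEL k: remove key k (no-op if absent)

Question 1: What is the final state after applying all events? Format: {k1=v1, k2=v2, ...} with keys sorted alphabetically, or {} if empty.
Answer: {x=23, y=33, z=19}

Derivation:
  after event 1 (t=3: INC y by 14): {y=14}
  after event 2 (t=5: DEC x by 12): {x=-12, y=14}
  after event 3 (t=12: INC z by 13): {x=-12, y=14, z=13}
  after event 4 (t=13: SET z = 19): {x=-12, y=14, z=19}
  after event 5 (t=20: SET y = 0): {x=-12, y=0, z=19}
  after event 6 (t=27: SET y = 33): {x=-12, y=33, z=19}
  after event 7 (t=36: SET x = 8): {x=8, y=33, z=19}
  after event 8 (t=43: INC x by 15): {x=23, y=33, z=19}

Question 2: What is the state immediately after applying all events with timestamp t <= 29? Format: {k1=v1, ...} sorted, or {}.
Apply events with t <= 29 (6 events):
  after event 1 (t=3: INC y by 14): {y=14}
  after event 2 (t=5: DEC x by 12): {x=-12, y=14}
  after event 3 (t=12: INC z by 13): {x=-12, y=14, z=13}
  after event 4 (t=13: SET z = 19): {x=-12, y=14, z=19}
  after event 5 (t=20: SET y = 0): {x=-12, y=0, z=19}
  after event 6 (t=27: SET y = 33): {x=-12, y=33, z=19}

Answer: {x=-12, y=33, z=19}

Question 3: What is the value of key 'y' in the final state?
Answer: 33

Derivation:
Track key 'y' through all 8 events:
  event 1 (t=3: INC y by 14): y (absent) -> 14
  event 2 (t=5: DEC x by 12): y unchanged
  event 3 (t=12: INC z by 13): y unchanged
  event 4 (t=13: SET z = 19): y unchanged
  event 5 (t=20: SET y = 0): y 14 -> 0
  event 6 (t=27: SET y = 33): y 0 -> 33
  event 7 (t=36: SET x = 8): y unchanged
  event 8 (t=43: INC x by 15): y unchanged
Final: y = 33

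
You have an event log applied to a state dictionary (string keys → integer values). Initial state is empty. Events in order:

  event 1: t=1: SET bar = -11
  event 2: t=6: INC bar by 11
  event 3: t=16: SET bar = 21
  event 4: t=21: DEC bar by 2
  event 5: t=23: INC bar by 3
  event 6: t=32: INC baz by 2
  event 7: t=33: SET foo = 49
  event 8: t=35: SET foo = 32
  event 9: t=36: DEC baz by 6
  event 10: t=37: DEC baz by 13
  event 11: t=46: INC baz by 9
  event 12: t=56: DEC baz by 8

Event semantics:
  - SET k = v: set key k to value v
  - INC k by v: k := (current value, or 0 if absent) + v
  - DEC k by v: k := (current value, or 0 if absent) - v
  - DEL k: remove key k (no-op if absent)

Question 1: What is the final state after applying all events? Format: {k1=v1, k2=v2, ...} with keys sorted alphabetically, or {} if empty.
  after event 1 (t=1: SET bar = -11): {bar=-11}
  after event 2 (t=6: INC bar by 11): {bar=0}
  after event 3 (t=16: SET bar = 21): {bar=21}
  after event 4 (t=21: DEC bar by 2): {bar=19}
  after event 5 (t=23: INC bar by 3): {bar=22}
  after event 6 (t=32: INC baz by 2): {bar=22, baz=2}
  after event 7 (t=33: SET foo = 49): {bar=22, baz=2, foo=49}
  after event 8 (t=35: SET foo = 32): {bar=22, baz=2, foo=32}
  after event 9 (t=36: DEC baz by 6): {bar=22, baz=-4, foo=32}
  after event 10 (t=37: DEC baz by 13): {bar=22, baz=-17, foo=32}
  after event 11 (t=46: INC baz by 9): {bar=22, baz=-8, foo=32}
  after event 12 (t=56: DEC baz by 8): {bar=22, baz=-16, foo=32}

Answer: {bar=22, baz=-16, foo=32}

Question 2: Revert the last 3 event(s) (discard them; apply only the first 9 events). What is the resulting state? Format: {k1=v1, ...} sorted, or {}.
Answer: {bar=22, baz=-4, foo=32}

Derivation:
Keep first 9 events (discard last 3):
  after event 1 (t=1: SET bar = -11): {bar=-11}
  after event 2 (t=6: INC bar by 11): {bar=0}
  after event 3 (t=16: SET bar = 21): {bar=21}
  after event 4 (t=21: DEC bar by 2): {bar=19}
  after event 5 (t=23: INC bar by 3): {bar=22}
  after event 6 (t=32: INC baz by 2): {bar=22, baz=2}
  after event 7 (t=33: SET foo = 49): {bar=22, baz=2, foo=49}
  after event 8 (t=35: SET foo = 32): {bar=22, baz=2, foo=32}
  after event 9 (t=36: DEC baz by 6): {bar=22, baz=-4, foo=32}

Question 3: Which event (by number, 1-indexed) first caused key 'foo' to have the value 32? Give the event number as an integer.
Looking for first event where foo becomes 32:
  event 7: foo = 49
  event 8: foo 49 -> 32  <-- first match

Answer: 8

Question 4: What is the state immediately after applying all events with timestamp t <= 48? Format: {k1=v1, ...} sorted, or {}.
Answer: {bar=22, baz=-8, foo=32}

Derivation:
Apply events with t <= 48 (11 events):
  after event 1 (t=1: SET bar = -11): {bar=-11}
  after event 2 (t=6: INC bar by 11): {bar=0}
  after event 3 (t=16: SET bar = 21): {bar=21}
  after event 4 (t=21: DEC bar by 2): {bar=19}
  after event 5 (t=23: INC bar by 3): {bar=22}
  after event 6 (t=32: INC baz by 2): {bar=22, baz=2}
  after event 7 (t=33: SET foo = 49): {bar=22, baz=2, foo=49}
  after event 8 (t=35: SET foo = 32): {bar=22, baz=2, foo=32}
  after event 9 (t=36: DEC baz by 6): {bar=22, baz=-4, foo=32}
  after event 10 (t=37: DEC baz by 13): {bar=22, baz=-17, foo=32}
  after event 11 (t=46: INC baz by 9): {bar=22, baz=-8, foo=32}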